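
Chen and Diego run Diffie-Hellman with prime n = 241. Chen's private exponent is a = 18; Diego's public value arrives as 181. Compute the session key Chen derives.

Shared key K = 181^18 mod 241.
181^1 ≡ 181 (mod 241)
181^2 = (181^1)^2 ≡ 181^2 = 32761 ≡ 226 (mod 241)
181^4 = (181^2)^2 ≡ 226^2 = 51076 ≡ 225 (mod 241)
181^8 = (181^4)^2 ≡ 225^2 = 50625 ≡ 15 (mod 241)
181^16 = (181^8)^2 ≡ 15^2 = 225 ≡ 225 (mod 241)
181^18 = 181^16 · 181^2 ≡ 225 · 226 ≡ 240 (mod 241).

240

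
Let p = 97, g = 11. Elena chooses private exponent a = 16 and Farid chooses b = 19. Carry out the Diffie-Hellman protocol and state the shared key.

35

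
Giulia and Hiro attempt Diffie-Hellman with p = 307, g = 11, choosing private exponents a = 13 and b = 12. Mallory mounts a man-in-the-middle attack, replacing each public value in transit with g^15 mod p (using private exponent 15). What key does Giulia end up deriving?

19

Giulia receives Mallory's public value M = 11^15 mod 307 instead of the honest one.
11^1 ≡ 11 (mod 307)
11^2 = (11^1)^2 ≡ 11^2 = 121 ≡ 121 (mod 307)
11^4 = (11^2)^2 ≡ 121^2 = 14641 ≡ 212 (mod 307)
11^8 = (11^4)^2 ≡ 212^2 = 44944 ≡ 122 (mod 307)
11^15 = 11^8 · 11^4 · 11^2 · 11^1 ≡ 122 · 212 · 121 · 11 ≡ 153 (mod 307).
So M = 153. Giulia computes K = M^13 mod 307.
153^1 ≡ 153 (mod 307)
153^2 = (153^1)^2 ≡ 153^2 = 23409 ≡ 77 (mod 307)
153^4 = (153^2)^2 ≡ 77^2 = 5929 ≡ 96 (mod 307)
153^8 = (153^4)^2 ≡ 96^2 = 9216 ≡ 6 (mod 307)
153^13 = 153^8 · 153^4 · 153^1 ≡ 6 · 96 · 153 ≡ 19 (mod 307).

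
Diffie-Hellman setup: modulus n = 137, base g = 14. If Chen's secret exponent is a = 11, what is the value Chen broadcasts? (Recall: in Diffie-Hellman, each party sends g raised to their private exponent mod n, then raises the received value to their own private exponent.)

Public value = 14^11 mod 137.
14^1 ≡ 14 (mod 137)
14^2 = (14^1)^2 ≡ 14^2 = 196 ≡ 59 (mod 137)
14^4 = (14^2)^2 ≡ 59^2 = 3481 ≡ 56 (mod 137)
14^8 = (14^4)^2 ≡ 56^2 = 3136 ≡ 122 (mod 137)
14^11 = 14^8 · 14^2 · 14^1 ≡ 122 · 59 · 14 ≡ 77 (mod 137).

77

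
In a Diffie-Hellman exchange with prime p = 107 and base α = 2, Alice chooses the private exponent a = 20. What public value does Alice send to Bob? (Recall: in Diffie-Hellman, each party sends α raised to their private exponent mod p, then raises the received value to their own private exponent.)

Public value = 2^{20} \pmod{107}.
2^1 ≡ 2 (mod 107)
2^2 = (2^1)^2 ≡ 2^2 = 4 ≡ 4 (mod 107)
2^4 = (2^2)^2 ≡ 4^2 = 16 ≡ 16 (mod 107)
2^8 = (2^4)^2 ≡ 16^2 = 256 ≡ 42 (mod 107)
2^16 = (2^8)^2 ≡ 42^2 = 1764 ≡ 52 (mod 107)
2^20 = 2^16 · 2^4 ≡ 52 · 16 ≡ 83 (mod 107).

83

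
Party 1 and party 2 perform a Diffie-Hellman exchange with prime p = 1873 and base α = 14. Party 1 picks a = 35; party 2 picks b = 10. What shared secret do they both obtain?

Party 1 sends A = α^a mod p = 14^35 mod 1873.
14^1 ≡ 14 (mod 1873)
14^2 = (14^1)^2 ≡ 14^2 = 196 ≡ 196 (mod 1873)
14^4 = (14^2)^2 ≡ 196^2 = 38416 ≡ 956 (mod 1873)
14^8 = (14^4)^2 ≡ 956^2 = 913936 ≡ 1785 (mod 1873)
14^16 = (14^8)^2 ≡ 1785^2 = 3186225 ≡ 252 (mod 1873)
14^32 = (14^16)^2 ≡ 252^2 = 63504 ≡ 1695 (mod 1873)
14^35 = 14^32 · 14^2 · 14^1 ≡ 1695 · 196 · 14 ≡ 421 (mod 1873).
So A = 421. Party 2 then computes K = A^b mod p = 421^10 mod 1873.
421^1 ≡ 421 (mod 1873)
421^2 = (421^1)^2 ≡ 421^2 = 177241 ≡ 1179 (mod 1873)
421^4 = (421^2)^2 ≡ 1179^2 = 1390041 ≡ 275 (mod 1873)
421^8 = (421^4)^2 ≡ 275^2 = 75625 ≡ 705 (mod 1873)
421^10 = 421^8 · 421^2 ≡ 705 · 1179 ≡ 1456 (mod 1873).

1456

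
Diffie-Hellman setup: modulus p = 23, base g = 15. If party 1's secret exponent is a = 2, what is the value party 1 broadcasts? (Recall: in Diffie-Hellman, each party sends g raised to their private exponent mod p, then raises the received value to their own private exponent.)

Public value = 15^2 mod 23.
15^1 ≡ 15 (mod 23)
15^2 = (15^1)^2 ≡ 15^2 = 225 ≡ 18 (mod 23)

18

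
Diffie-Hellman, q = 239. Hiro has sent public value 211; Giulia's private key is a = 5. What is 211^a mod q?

22

Shared key K = 211^5 mod 239.
211^1 ≡ 211 (mod 239)
211^2 = (211^1)^2 ≡ 211^2 = 44521 ≡ 67 (mod 239)
211^4 = (211^2)^2 ≡ 67^2 = 4489 ≡ 187 (mod 239)
211^5 = 211^4 · 211^1 ≡ 187 · 211 ≡ 22 (mod 239).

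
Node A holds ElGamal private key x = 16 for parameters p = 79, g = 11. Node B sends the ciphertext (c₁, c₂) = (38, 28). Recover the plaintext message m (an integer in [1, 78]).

Shared mask s = c₁^x mod p = 38^16 mod 79.
38^1 ≡ 38 (mod 79)
38^2 = (38^1)^2 ≡ 38^2 = 1444 ≡ 22 (mod 79)
38^4 = (38^2)^2 ≡ 22^2 = 484 ≡ 10 (mod 79)
38^8 = (38^4)^2 ≡ 10^2 = 100 ≡ 21 (mod 79)
38^16 = (38^8)^2 ≡ 21^2 = 441 ≡ 46 (mod 79)
So s = 46; s⁻¹ ≡ 67 (mod 79).
m = c₂ · s⁻¹ mod 79 = 28 · 67 mod 79 = 59.

59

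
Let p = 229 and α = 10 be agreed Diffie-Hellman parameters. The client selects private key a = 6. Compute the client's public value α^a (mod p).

186

Public value = 10^6 (mod 229).
10^1 ≡ 10 (mod 229)
10^2 = (10^1)^2 ≡ 10^2 = 100 ≡ 100 (mod 229)
10^4 = (10^2)^2 ≡ 100^2 = 10000 ≡ 153 (mod 229)
10^6 = 10^4 · 10^2 ≡ 153 · 100 ≡ 186 (mod 229).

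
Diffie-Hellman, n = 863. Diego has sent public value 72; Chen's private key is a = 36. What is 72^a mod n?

Shared key K = 72^36 mod 863.
72^1 ≡ 72 (mod 863)
72^2 = (72^1)^2 ≡ 72^2 = 5184 ≡ 6 (mod 863)
72^4 = (72^2)^2 ≡ 6^2 = 36 ≡ 36 (mod 863)
72^8 = (72^4)^2 ≡ 36^2 = 1296 ≡ 433 (mod 863)
72^16 = (72^8)^2 ≡ 433^2 = 187489 ≡ 218 (mod 863)
72^32 = (72^16)^2 ≡ 218^2 = 47524 ≡ 59 (mod 863)
72^36 = 72^32 · 72^4 ≡ 59 · 36 ≡ 398 (mod 863).

398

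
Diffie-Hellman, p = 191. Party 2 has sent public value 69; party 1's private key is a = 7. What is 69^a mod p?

136

Shared key K = 69^7 mod 191.
69^1 ≡ 69 (mod 191)
69^2 = (69^1)^2 ≡ 69^2 = 4761 ≡ 177 (mod 191)
69^4 = (69^2)^2 ≡ 177^2 = 31329 ≡ 5 (mod 191)
69^7 = 69^4 · 69^2 · 69^1 ≡ 5 · 177 · 69 ≡ 136 (mod 191).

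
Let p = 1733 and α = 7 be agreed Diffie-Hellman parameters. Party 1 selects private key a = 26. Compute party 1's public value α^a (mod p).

745

Public value = 7^26 (mod 1733).
7^1 ≡ 7 (mod 1733)
7^2 = (7^1)^2 ≡ 7^2 = 49 ≡ 49 (mod 1733)
7^4 = (7^2)^2 ≡ 49^2 = 2401 ≡ 668 (mod 1733)
7^8 = (7^4)^2 ≡ 668^2 = 446224 ≡ 843 (mod 1733)
7^16 = (7^8)^2 ≡ 843^2 = 710649 ≡ 119 (mod 1733)
7^26 = 7^16 · 7^8 · 7^2 ≡ 119 · 843 · 49 ≡ 745 (mod 1733).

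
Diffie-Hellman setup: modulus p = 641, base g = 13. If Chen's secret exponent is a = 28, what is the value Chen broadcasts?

531

Public value = 13^28 mod 641.
13^1 ≡ 13 (mod 641)
13^2 = (13^1)^2 ≡ 13^2 = 169 ≡ 169 (mod 641)
13^4 = (13^2)^2 ≡ 169^2 = 28561 ≡ 357 (mod 641)
13^8 = (13^4)^2 ≡ 357^2 = 127449 ≡ 531 (mod 641)
13^16 = (13^8)^2 ≡ 531^2 = 281961 ≡ 562 (mod 641)
13^28 = 13^16 · 13^8 · 13^4 ≡ 562 · 531 · 357 ≡ 531 (mod 641).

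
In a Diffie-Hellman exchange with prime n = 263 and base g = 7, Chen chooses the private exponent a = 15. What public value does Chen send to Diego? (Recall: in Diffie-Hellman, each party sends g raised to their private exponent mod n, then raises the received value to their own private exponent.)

155

Public value = 7^15 mod 263.
7^1 ≡ 7 (mod 263)
7^2 = (7^1)^2 ≡ 7^2 = 49 ≡ 49 (mod 263)
7^4 = (7^2)^2 ≡ 49^2 = 2401 ≡ 34 (mod 263)
7^8 = (7^4)^2 ≡ 34^2 = 1156 ≡ 104 (mod 263)
7^15 = 7^8 · 7^4 · 7^2 · 7^1 ≡ 104 · 34 · 49 · 7 ≡ 155 (mod 263).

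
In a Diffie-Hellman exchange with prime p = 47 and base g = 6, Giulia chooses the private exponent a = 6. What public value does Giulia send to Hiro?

Public value = 6^6 (mod 47).
6^1 ≡ 6 (mod 47)
6^2 = (6^1)^2 ≡ 6^2 = 36 ≡ 36 (mod 47)
6^4 = (6^2)^2 ≡ 36^2 = 1296 ≡ 27 (mod 47)
6^6 = 6^4 · 6^2 ≡ 27 · 36 ≡ 32 (mod 47).

32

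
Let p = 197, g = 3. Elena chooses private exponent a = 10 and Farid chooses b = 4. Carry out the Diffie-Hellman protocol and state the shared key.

24

Elena sends A = g^a mod p = 3^10 mod 197.
3^1 ≡ 3 (mod 197)
3^2 = (3^1)^2 ≡ 3^2 = 9 ≡ 9 (mod 197)
3^4 = (3^2)^2 ≡ 9^2 = 81 ≡ 81 (mod 197)
3^8 = (3^4)^2 ≡ 81^2 = 6561 ≡ 60 (mod 197)
3^10 = 3^8 · 3^2 ≡ 60 · 9 ≡ 146 (mod 197).
So A = 146. Farid then computes K = A^b mod p = 146^4 mod 197.
146^1 ≡ 146 (mod 197)
146^2 = (146^1)^2 ≡ 146^2 = 21316 ≡ 40 (mod 197)
146^4 = (146^2)^2 ≡ 40^2 = 1600 ≡ 24 (mod 197)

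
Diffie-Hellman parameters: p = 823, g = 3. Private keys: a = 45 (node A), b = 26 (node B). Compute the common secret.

795

Node A sends A = g^a mod p = 3^45 mod 823.
3^1 ≡ 3 (mod 823)
3^2 = (3^1)^2 ≡ 3^2 = 9 ≡ 9 (mod 823)
3^4 = (3^2)^2 ≡ 9^2 = 81 ≡ 81 (mod 823)
3^8 = (3^4)^2 ≡ 81^2 = 6561 ≡ 800 (mod 823)
3^16 = (3^8)^2 ≡ 800^2 = 640000 ≡ 529 (mod 823)
3^32 = (3^16)^2 ≡ 529^2 = 279841 ≡ 21 (mod 823)
3^45 = 3^32 · 3^8 · 3^4 · 3^1 ≡ 21 · 800 · 81 · 3 ≡ 320 (mod 823).
So A = 320. Node B then computes K = A^b mod p = 320^26 mod 823.
320^1 ≡ 320 (mod 823)
320^2 = (320^1)^2 ≡ 320^2 = 102400 ≡ 348 (mod 823)
320^4 = (320^2)^2 ≡ 348^2 = 121104 ≡ 123 (mod 823)
320^8 = (320^4)^2 ≡ 123^2 = 15129 ≡ 315 (mod 823)
320^16 = (320^8)^2 ≡ 315^2 = 99225 ≡ 465 (mod 823)
320^26 = 320^16 · 320^8 · 320^2 ≡ 465 · 315 · 348 ≡ 795 (mod 823).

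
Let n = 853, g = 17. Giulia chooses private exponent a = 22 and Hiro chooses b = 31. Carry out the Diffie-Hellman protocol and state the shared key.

795

Giulia sends A = g^a mod n = 17^22 mod 853.
17^1 ≡ 17 (mod 853)
17^2 = (17^1)^2 ≡ 17^2 = 289 ≡ 289 (mod 853)
17^4 = (17^2)^2 ≡ 289^2 = 83521 ≡ 780 (mod 853)
17^8 = (17^4)^2 ≡ 780^2 = 608400 ≡ 211 (mod 853)
17^16 = (17^8)^2 ≡ 211^2 = 44521 ≡ 165 (mod 853)
17^22 = 17^16 · 17^4 · 17^2 ≡ 165 · 780 · 289 ≡ 88 (mod 853).
So A = 88. Hiro then computes K = A^b mod n = 88^31 mod 853.
88^1 ≡ 88 (mod 853)
88^2 = (88^1)^2 ≡ 88^2 = 7744 ≡ 67 (mod 853)
88^4 = (88^2)^2 ≡ 67^2 = 4489 ≡ 224 (mod 853)
88^8 = (88^4)^2 ≡ 224^2 = 50176 ≡ 702 (mod 853)
88^16 = (88^8)^2 ≡ 702^2 = 492804 ≡ 623 (mod 853)
88^31 = 88^16 · 88^8 · 88^4 · 88^2 · 88^1 ≡ 623 · 702 · 224 · 67 · 88 ≡ 795 (mod 853).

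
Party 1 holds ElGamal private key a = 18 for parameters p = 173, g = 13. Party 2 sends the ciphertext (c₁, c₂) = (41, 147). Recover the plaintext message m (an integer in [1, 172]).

155

Shared mask s = c₁^a mod p = 41^18 mod 173.
41^1 ≡ 41 (mod 173)
41^2 = (41^1)^2 ≡ 41^2 = 1681 ≡ 124 (mod 173)
41^4 = (41^2)^2 ≡ 124^2 = 15376 ≡ 152 (mod 173)
41^8 = (41^4)^2 ≡ 152^2 = 23104 ≡ 95 (mod 173)
41^16 = (41^8)^2 ≡ 95^2 = 9025 ≡ 29 (mod 173)
41^18 = 41^16 · 41^2 ≡ 29 · 124 ≡ 136 (mod 173).
So s = 136; s⁻¹ ≡ 14 (mod 173).
m = c₂ · s⁻¹ mod 173 = 147 · 14 mod 173 = 155.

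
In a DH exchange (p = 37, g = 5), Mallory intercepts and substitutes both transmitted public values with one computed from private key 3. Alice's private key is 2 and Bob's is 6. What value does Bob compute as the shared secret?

36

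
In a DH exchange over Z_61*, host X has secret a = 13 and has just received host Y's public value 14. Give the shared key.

Shared key K = 14^13 mod 61.
14^1 ≡ 14 (mod 61)
14^2 = (14^1)^2 ≡ 14^2 = 196 ≡ 13 (mod 61)
14^4 = (14^2)^2 ≡ 13^2 = 169 ≡ 47 (mod 61)
14^8 = (14^4)^2 ≡ 47^2 = 2209 ≡ 13 (mod 61)
14^13 = 14^8 · 14^4 · 14^1 ≡ 13 · 47 · 14 ≡ 14 (mod 61).

14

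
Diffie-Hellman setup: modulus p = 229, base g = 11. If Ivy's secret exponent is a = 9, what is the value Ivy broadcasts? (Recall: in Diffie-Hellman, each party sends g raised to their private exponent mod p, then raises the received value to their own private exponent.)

185

Public value = 11^9 mod 229.
11^1 ≡ 11 (mod 229)
11^2 = (11^1)^2 ≡ 11^2 = 121 ≡ 121 (mod 229)
11^4 = (11^2)^2 ≡ 121^2 = 14641 ≡ 214 (mod 229)
11^8 = (11^4)^2 ≡ 214^2 = 45796 ≡ 225 (mod 229)
11^9 = 11^8 · 11^1 ≡ 225 · 11 ≡ 185 (mod 229).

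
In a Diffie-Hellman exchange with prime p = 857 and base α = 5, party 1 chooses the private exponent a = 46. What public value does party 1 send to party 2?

Public value = 5^46 mod 857.
5^1 ≡ 5 (mod 857)
5^2 = (5^1)^2 ≡ 5^2 = 25 ≡ 25 (mod 857)
5^4 = (5^2)^2 ≡ 25^2 = 625 ≡ 625 (mod 857)
5^8 = (5^4)^2 ≡ 625^2 = 390625 ≡ 690 (mod 857)
5^16 = (5^8)^2 ≡ 690^2 = 476100 ≡ 465 (mod 857)
5^32 = (5^16)^2 ≡ 465^2 = 216225 ≡ 261 (mod 857)
5^46 = 5^32 · 5^8 · 5^4 · 5^2 ≡ 261 · 690 · 625 · 25 ≡ 741 (mod 857).

741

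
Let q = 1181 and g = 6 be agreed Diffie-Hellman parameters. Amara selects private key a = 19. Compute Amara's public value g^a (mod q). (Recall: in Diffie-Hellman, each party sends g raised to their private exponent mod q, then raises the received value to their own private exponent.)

Public value = 6^19 (mod 1181).
6^1 ≡ 6 (mod 1181)
6^2 = (6^1)^2 ≡ 6^2 = 36 ≡ 36 (mod 1181)
6^4 = (6^2)^2 ≡ 36^2 = 1296 ≡ 115 (mod 1181)
6^8 = (6^4)^2 ≡ 115^2 = 13225 ≡ 234 (mod 1181)
6^16 = (6^8)^2 ≡ 234^2 = 54756 ≡ 430 (mod 1181)
6^19 = 6^16 · 6^2 · 6^1 ≡ 430 · 36 · 6 ≡ 762 (mod 1181).

762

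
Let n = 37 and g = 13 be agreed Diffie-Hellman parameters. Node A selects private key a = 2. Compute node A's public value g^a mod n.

21

Public value = 13^2 mod 37.
13^1 ≡ 13 (mod 37)
13^2 = (13^1)^2 ≡ 13^2 = 169 ≡ 21 (mod 37)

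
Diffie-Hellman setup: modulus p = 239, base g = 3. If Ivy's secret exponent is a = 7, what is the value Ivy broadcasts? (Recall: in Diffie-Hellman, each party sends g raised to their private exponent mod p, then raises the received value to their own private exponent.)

36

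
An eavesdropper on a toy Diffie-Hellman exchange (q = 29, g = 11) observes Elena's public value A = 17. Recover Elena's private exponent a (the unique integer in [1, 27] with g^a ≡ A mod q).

21

Try successive powers of 11 modulo 29:
11^1 ≡ 11
11^2 ≡ 5
11^3 ≡ 26
11^4 ≡ 25
11^5 ≡ 14
11^6 ≡ 9
11^7 ≡ 12
11^8 ≡ 16
11^9 ≡ 2
11^10 ≡ 22
11^11 ≡ 10
11^12 ≡ 23
11^13 ≡ 21
11^14 ≡ 28
11^15 ≡ 18
11^16 ≡ 24
11^17 ≡ 3
11^18 ≡ 4
11^19 ≡ 15
11^20 ≡ 20
11^21 ≡ 17
Found: a = 21.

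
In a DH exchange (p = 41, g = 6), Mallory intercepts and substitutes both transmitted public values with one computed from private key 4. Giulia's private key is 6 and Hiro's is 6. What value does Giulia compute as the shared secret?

Giulia receives Mallory's public value M = 6^4 mod 41 instead of the honest one.
6^1 ≡ 6 (mod 41)
6^2 = (6^1)^2 ≡ 6^2 = 36 ≡ 36 (mod 41)
6^4 = (6^2)^2 ≡ 36^2 = 1296 ≡ 25 (mod 41)
So M = 25. Giulia computes K = M^6 mod 41.
25^1 ≡ 25 (mod 41)
25^2 = (25^1)^2 ≡ 25^2 = 625 ≡ 10 (mod 41)
25^4 = (25^2)^2 ≡ 10^2 = 100 ≡ 18 (mod 41)
25^6 = 25^4 · 25^2 ≡ 18 · 10 ≡ 16 (mod 41).

16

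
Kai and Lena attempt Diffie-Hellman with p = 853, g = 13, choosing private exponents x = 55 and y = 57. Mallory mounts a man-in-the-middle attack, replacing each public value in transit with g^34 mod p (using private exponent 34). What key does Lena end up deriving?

Lena receives Mallory's public value M = 13^34 mod 853 instead of the honest one.
13^1 ≡ 13 (mod 853)
13^2 = (13^1)^2 ≡ 13^2 = 169 ≡ 169 (mod 853)
13^4 = (13^2)^2 ≡ 169^2 = 28561 ≡ 412 (mod 853)
13^8 = (13^4)^2 ≡ 412^2 = 169744 ≡ 850 (mod 853)
13^16 = (13^8)^2 ≡ 850^2 = 722500 ≡ 9 (mod 853)
13^32 = (13^16)^2 ≡ 9^2 = 81 ≡ 81 (mod 853)
13^34 = 13^32 · 13^2 ≡ 81 · 169 ≡ 41 (mod 853).
So M = 41. Lena computes K = M^57 mod 853.
41^1 ≡ 41 (mod 853)
41^2 = (41^1)^2 ≡ 41^2 = 1681 ≡ 828 (mod 853)
41^4 = (41^2)^2 ≡ 828^2 = 685584 ≡ 625 (mod 853)
41^8 = (41^4)^2 ≡ 625^2 = 390625 ≡ 804 (mod 853)
41^16 = (41^8)^2 ≡ 804^2 = 646416 ≡ 695 (mod 853)
41^32 = (41^16)^2 ≡ 695^2 = 483025 ≡ 227 (mod 853)
41^57 = 41^32 · 41^16 · 41^8 · 41^1 ≡ 227 · 695 · 804 · 41 ≡ 178 (mod 853).

178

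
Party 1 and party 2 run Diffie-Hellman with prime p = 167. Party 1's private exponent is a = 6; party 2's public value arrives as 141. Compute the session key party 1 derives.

11

Shared key K = 141^6 mod 167.
141^1 ≡ 141 (mod 167)
141^2 = (141^1)^2 ≡ 141^2 = 19881 ≡ 8 (mod 167)
141^4 = (141^2)^2 ≡ 8^2 = 64 ≡ 64 (mod 167)
141^6 = 141^4 · 141^2 ≡ 64 · 8 ≡ 11 (mod 167).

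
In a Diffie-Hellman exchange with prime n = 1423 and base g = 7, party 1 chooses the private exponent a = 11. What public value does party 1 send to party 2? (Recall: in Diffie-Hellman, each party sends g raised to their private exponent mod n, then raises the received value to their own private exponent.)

Public value = 7^11 mod 1423.
7^1 ≡ 7 (mod 1423)
7^2 = (7^1)^2 ≡ 7^2 = 49 ≡ 49 (mod 1423)
7^4 = (7^2)^2 ≡ 49^2 = 2401 ≡ 978 (mod 1423)
7^8 = (7^4)^2 ≡ 978^2 = 956484 ≡ 228 (mod 1423)
7^11 = 7^8 · 7^2 · 7^1 ≡ 228 · 49 · 7 ≡ 1362 (mod 1423).

1362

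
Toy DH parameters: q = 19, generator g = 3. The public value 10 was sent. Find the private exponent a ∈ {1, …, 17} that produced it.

Try successive powers of 3 modulo 19:
3^1 ≡ 3
3^2 ≡ 9
3^3 ≡ 8
3^4 ≡ 5
3^5 ≡ 15
3^6 ≡ 7
3^7 ≡ 2
3^8 ≡ 6
3^9 ≡ 18
3^10 ≡ 16
3^11 ≡ 10
Found: a = 11.

11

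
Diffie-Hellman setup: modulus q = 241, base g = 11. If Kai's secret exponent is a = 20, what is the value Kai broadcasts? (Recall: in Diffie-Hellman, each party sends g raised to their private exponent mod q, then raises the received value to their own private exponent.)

Public value = 11^20 mod 241.
11^1 ≡ 11 (mod 241)
11^2 = (11^1)^2 ≡ 11^2 = 121 ≡ 121 (mod 241)
11^4 = (11^2)^2 ≡ 121^2 = 14641 ≡ 181 (mod 241)
11^8 = (11^4)^2 ≡ 181^2 = 32761 ≡ 226 (mod 241)
11^16 = (11^8)^2 ≡ 226^2 = 51076 ≡ 225 (mod 241)
11^20 = 11^16 · 11^4 ≡ 225 · 181 ≡ 237 (mod 241).

237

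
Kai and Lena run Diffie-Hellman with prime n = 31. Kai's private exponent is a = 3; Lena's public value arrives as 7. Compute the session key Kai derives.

Shared key K = 7^3 mod 31.
7^1 ≡ 7 (mod 31)
7^2 = (7^1)^2 ≡ 7^2 = 49 ≡ 18 (mod 31)
7^3 = 7^2 · 7^1 ≡ 18 · 7 ≡ 2 (mod 31).

2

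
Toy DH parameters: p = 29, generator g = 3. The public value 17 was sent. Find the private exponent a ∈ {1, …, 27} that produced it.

21

Try successive powers of 3 modulo 29:
3^1 ≡ 3
3^2 ≡ 9
3^3 ≡ 27
3^4 ≡ 23
3^5 ≡ 11
3^6 ≡ 4
3^7 ≡ 12
3^8 ≡ 7
3^9 ≡ 21
3^10 ≡ 5
3^11 ≡ 15
3^12 ≡ 16
3^13 ≡ 19
3^14 ≡ 28
3^15 ≡ 26
3^16 ≡ 20
3^17 ≡ 2
3^18 ≡ 6
3^19 ≡ 18
3^20 ≡ 25
3^21 ≡ 17
Found: a = 21.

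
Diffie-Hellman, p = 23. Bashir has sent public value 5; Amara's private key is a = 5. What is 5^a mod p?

Shared key K = 5^5 mod 23.
5^1 ≡ 5 (mod 23)
5^2 = (5^1)^2 ≡ 5^2 = 25 ≡ 2 (mod 23)
5^4 = (5^2)^2 ≡ 2^2 = 4 ≡ 4 (mod 23)
5^5 = 5^4 · 5^1 ≡ 4 · 5 ≡ 20 (mod 23).

20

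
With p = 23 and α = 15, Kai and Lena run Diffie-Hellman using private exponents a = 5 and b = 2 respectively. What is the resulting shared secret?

Lena sends B = α^b mod p = 15^2 mod 23.
15^1 ≡ 15 (mod 23)
15^2 = (15^1)^2 ≡ 15^2 = 225 ≡ 18 (mod 23)
So B = 18. Kai then computes K = B^a mod p = 18^5 mod 23.
18^1 ≡ 18 (mod 23)
18^2 = (18^1)^2 ≡ 18^2 = 324 ≡ 2 (mod 23)
18^4 = (18^2)^2 ≡ 2^2 = 4 ≡ 4 (mod 23)
18^5 = 18^4 · 18^1 ≡ 4 · 18 ≡ 3 (mod 23).

3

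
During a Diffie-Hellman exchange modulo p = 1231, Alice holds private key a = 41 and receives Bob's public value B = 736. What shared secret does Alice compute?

680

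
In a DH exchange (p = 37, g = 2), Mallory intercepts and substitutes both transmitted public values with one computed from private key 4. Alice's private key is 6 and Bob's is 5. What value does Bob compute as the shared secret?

Bob receives Mallory's public value M = 2^4 mod 37 instead of the honest one.
2^1 ≡ 2 (mod 37)
2^2 = (2^1)^2 ≡ 2^2 = 4 ≡ 4 (mod 37)
2^4 = (2^2)^2 ≡ 4^2 = 16 ≡ 16 (mod 37)
So M = 16. Bob computes K = M^5 mod 37.
16^1 ≡ 16 (mod 37)
16^2 = (16^1)^2 ≡ 16^2 = 256 ≡ 34 (mod 37)
16^4 = (16^2)^2 ≡ 34^2 = 1156 ≡ 9 (mod 37)
16^5 = 16^4 · 16^1 ≡ 9 · 16 ≡ 33 (mod 37).

33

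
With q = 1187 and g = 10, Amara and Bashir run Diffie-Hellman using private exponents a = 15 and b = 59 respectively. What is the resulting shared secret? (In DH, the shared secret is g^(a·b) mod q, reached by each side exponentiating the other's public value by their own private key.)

Amara sends A = g^a mod q = 10^15 mod 1187.
10^1 ≡ 10 (mod 1187)
10^2 = (10^1)^2 ≡ 10^2 = 100 ≡ 100 (mod 1187)
10^4 = (10^2)^2 ≡ 100^2 = 10000 ≡ 504 (mod 1187)
10^8 = (10^4)^2 ≡ 504^2 = 254016 ≡ 1185 (mod 1187)
10^15 = 10^8 · 10^4 · 10^2 · 10^1 ≡ 1185 · 504 · 100 · 10 ≡ 950 (mod 1187).
So A = 950. Bashir then computes K = A^b mod q = 950^59 mod 1187.
950^1 ≡ 950 (mod 1187)
950^2 = (950^1)^2 ≡ 950^2 = 902500 ≡ 380 (mod 1187)
950^4 = (950^2)^2 ≡ 380^2 = 144400 ≡ 773 (mod 1187)
950^8 = (950^4)^2 ≡ 773^2 = 597529 ≡ 468 (mod 1187)
950^16 = (950^8)^2 ≡ 468^2 = 219024 ≡ 616 (mod 1187)
950^32 = (950^16)^2 ≡ 616^2 = 379456 ≡ 803 (mod 1187)
950^59 = 950^32 · 950^16 · 950^8 · 950^2 · 950^1 ≡ 803 · 616 · 468 · 380 · 950 ≡ 503 (mod 1187).

503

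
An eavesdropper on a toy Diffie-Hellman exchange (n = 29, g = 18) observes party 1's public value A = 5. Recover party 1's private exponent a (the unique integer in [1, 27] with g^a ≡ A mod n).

2

Try successive powers of 18 modulo 29:
18^1 ≡ 18
18^2 ≡ 5
Found: a = 2.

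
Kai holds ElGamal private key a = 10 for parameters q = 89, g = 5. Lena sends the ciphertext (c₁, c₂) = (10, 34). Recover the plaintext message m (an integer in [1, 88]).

Shared mask s = c₁^a mod q = 10^10 mod 89.
10^1 ≡ 10 (mod 89)
10^2 = (10^1)^2 ≡ 10^2 = 100 ≡ 11 (mod 89)
10^4 = (10^2)^2 ≡ 11^2 = 121 ≡ 32 (mod 89)
10^8 = (10^4)^2 ≡ 32^2 = 1024 ≡ 45 (mod 89)
10^10 = 10^8 · 10^2 ≡ 45 · 11 ≡ 50 (mod 89).
So s = 50; s⁻¹ ≡ 73 (mod 89).
m = c₂ · s⁻¹ mod 89 = 34 · 73 mod 89 = 79.

79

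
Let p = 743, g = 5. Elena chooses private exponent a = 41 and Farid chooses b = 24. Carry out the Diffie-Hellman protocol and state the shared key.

Elena sends A = g^a mod p = 5^41 mod 743.
5^1 ≡ 5 (mod 743)
5^2 = (5^1)^2 ≡ 5^2 = 25 ≡ 25 (mod 743)
5^4 = (5^2)^2 ≡ 25^2 = 625 ≡ 625 (mod 743)
5^8 = (5^4)^2 ≡ 625^2 = 390625 ≡ 550 (mod 743)
5^16 = (5^8)^2 ≡ 550^2 = 302500 ≡ 99 (mod 743)
5^32 = (5^16)^2 ≡ 99^2 = 9801 ≡ 142 (mod 743)
5^41 = 5^32 · 5^8 · 5^1 ≡ 142 · 550 · 5 ≡ 425 (mod 743).
So A = 425. Farid then computes K = A^b mod p = 425^24 mod 743.
425^1 ≡ 425 (mod 743)
425^2 = (425^1)^2 ≡ 425^2 = 180625 ≡ 76 (mod 743)
425^4 = (425^2)^2 ≡ 76^2 = 5776 ≡ 575 (mod 743)
425^8 = (425^4)^2 ≡ 575^2 = 330625 ≡ 733 (mod 743)
425^16 = (425^8)^2 ≡ 733^2 = 537289 ≡ 100 (mod 743)
425^24 = 425^16 · 425^8 ≡ 100 · 733 ≡ 486 (mod 743).

486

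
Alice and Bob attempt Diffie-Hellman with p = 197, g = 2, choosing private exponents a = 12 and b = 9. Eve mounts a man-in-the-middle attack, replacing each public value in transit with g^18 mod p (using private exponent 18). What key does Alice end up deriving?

142

Alice receives Eve's public value M = 2^18 mod 197 instead of the honest one.
2^1 ≡ 2 (mod 197)
2^2 = (2^1)^2 ≡ 2^2 = 4 ≡ 4 (mod 197)
2^4 = (2^2)^2 ≡ 4^2 = 16 ≡ 16 (mod 197)
2^8 = (2^4)^2 ≡ 16^2 = 256 ≡ 59 (mod 197)
2^16 = (2^8)^2 ≡ 59^2 = 3481 ≡ 132 (mod 197)
2^18 = 2^16 · 2^2 ≡ 132 · 4 ≡ 134 (mod 197).
So M = 134. Alice computes K = M^12 mod 197.
134^1 ≡ 134 (mod 197)
134^2 = (134^1)^2 ≡ 134^2 = 17956 ≡ 29 (mod 197)
134^4 = (134^2)^2 ≡ 29^2 = 841 ≡ 53 (mod 197)
134^8 = (134^4)^2 ≡ 53^2 = 2809 ≡ 51 (mod 197)
134^12 = 134^8 · 134^4 ≡ 51 · 53 ≡ 142 (mod 197).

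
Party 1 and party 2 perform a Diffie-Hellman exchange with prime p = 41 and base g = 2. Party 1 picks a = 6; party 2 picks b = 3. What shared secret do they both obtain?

Party 1 sends A = g^a mod p = 2^6 mod 41.
2^1 ≡ 2 (mod 41)
2^2 = (2^1)^2 ≡ 2^2 = 4 ≡ 4 (mod 41)
2^4 = (2^2)^2 ≡ 4^2 = 16 ≡ 16 (mod 41)
2^6 = 2^4 · 2^2 ≡ 16 · 4 ≡ 23 (mod 41).
So A = 23. Party 2 then computes K = A^b mod p = 23^3 mod 41.
23^1 ≡ 23 (mod 41)
23^2 = (23^1)^2 ≡ 23^2 = 529 ≡ 37 (mod 41)
23^3 = 23^2 · 23^1 ≡ 37 · 23 ≡ 31 (mod 41).

31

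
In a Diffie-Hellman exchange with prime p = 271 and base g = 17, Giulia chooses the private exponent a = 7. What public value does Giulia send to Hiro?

229

Public value = 17^7 mod 271.
17^1 ≡ 17 (mod 271)
17^2 = (17^1)^2 ≡ 17^2 = 289 ≡ 18 (mod 271)
17^4 = (17^2)^2 ≡ 18^2 = 324 ≡ 53 (mod 271)
17^7 = 17^4 · 17^2 · 17^1 ≡ 53 · 18 · 17 ≡ 229 (mod 271).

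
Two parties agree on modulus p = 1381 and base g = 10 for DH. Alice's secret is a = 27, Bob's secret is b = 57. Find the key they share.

Alice sends A = g^a mod p = 10^27 mod 1381.
10^1 ≡ 10 (mod 1381)
10^2 = (10^1)^2 ≡ 10^2 = 100 ≡ 100 (mod 1381)
10^4 = (10^2)^2 ≡ 100^2 = 10000 ≡ 333 (mod 1381)
10^8 = (10^4)^2 ≡ 333^2 = 110889 ≡ 409 (mod 1381)
10^16 = (10^8)^2 ≡ 409^2 = 167281 ≡ 180 (mod 1381)
10^27 = 10^16 · 10^8 · 10^2 · 10^1 ≡ 180 · 409 · 100 · 10 ≡ 271 (mod 1381).
So A = 271. Bob then computes K = A^b mod p = 271^57 mod 1381.
271^1 ≡ 271 (mod 1381)
271^2 = (271^1)^2 ≡ 271^2 = 73441 ≡ 248 (mod 1381)
271^4 = (271^2)^2 ≡ 248^2 = 61504 ≡ 740 (mod 1381)
271^8 = (271^4)^2 ≡ 740^2 = 547600 ≡ 724 (mod 1381)
271^16 = (271^8)^2 ≡ 724^2 = 524176 ≡ 777 (mod 1381)
271^32 = (271^16)^2 ≡ 777^2 = 603729 ≡ 232 (mod 1381)
271^57 = 271^32 · 271^16 · 271^8 · 271^1 ≡ 232 · 777 · 724 · 271 ≡ 294 (mod 1381).

294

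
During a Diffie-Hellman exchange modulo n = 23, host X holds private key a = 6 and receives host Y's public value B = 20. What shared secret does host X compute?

Shared key K = 20^6 mod 23.
20^1 ≡ 20 (mod 23)
20^2 = (20^1)^2 ≡ 20^2 = 400 ≡ 9 (mod 23)
20^4 = (20^2)^2 ≡ 9^2 = 81 ≡ 12 (mod 23)
20^6 = 20^4 · 20^2 ≡ 12 · 9 ≡ 16 (mod 23).

16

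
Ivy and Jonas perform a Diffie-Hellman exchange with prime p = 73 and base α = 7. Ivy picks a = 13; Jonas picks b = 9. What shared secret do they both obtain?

Ivy sends A = α^a mod p = 7^13 mod 73.
7^1 ≡ 7 (mod 73)
7^2 = (7^1)^2 ≡ 7^2 = 49 ≡ 49 (mod 73)
7^4 = (7^2)^2 ≡ 49^2 = 2401 ≡ 65 (mod 73)
7^8 = (7^4)^2 ≡ 65^2 = 4225 ≡ 64 (mod 73)
7^13 = 7^8 · 7^4 · 7^1 ≡ 64 · 65 · 7 ≡ 66 (mod 73).
So A = 66. Jonas then computes K = A^b mod p = 66^9 mod 73.
66^1 ≡ 66 (mod 73)
66^2 = (66^1)^2 ≡ 66^2 = 4356 ≡ 49 (mod 73)
66^4 = (66^2)^2 ≡ 49^2 = 2401 ≡ 65 (mod 73)
66^8 = (66^4)^2 ≡ 65^2 = 4225 ≡ 64 (mod 73)
66^9 = 66^8 · 66^1 ≡ 64 · 66 ≡ 63 (mod 73).

63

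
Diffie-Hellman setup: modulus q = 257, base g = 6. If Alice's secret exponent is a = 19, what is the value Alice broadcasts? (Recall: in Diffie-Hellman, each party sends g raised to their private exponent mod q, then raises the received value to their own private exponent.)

71

Public value = 6^19 mod 257.
6^1 ≡ 6 (mod 257)
6^2 = (6^1)^2 ≡ 6^2 = 36 ≡ 36 (mod 257)
6^4 = (6^2)^2 ≡ 36^2 = 1296 ≡ 11 (mod 257)
6^8 = (6^4)^2 ≡ 11^2 = 121 ≡ 121 (mod 257)
6^16 = (6^8)^2 ≡ 121^2 = 14641 ≡ 249 (mod 257)
6^19 = 6^16 · 6^2 · 6^1 ≡ 249 · 36 · 6 ≡ 71 (mod 257).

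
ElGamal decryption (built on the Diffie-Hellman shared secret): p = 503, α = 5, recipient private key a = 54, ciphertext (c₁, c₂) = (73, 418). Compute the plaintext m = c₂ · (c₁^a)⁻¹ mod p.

Shared mask s = c₁^a mod p = 73^54 mod 503.
73^1 ≡ 73 (mod 503)
73^2 = (73^1)^2 ≡ 73^2 = 5329 ≡ 299 (mod 503)
73^4 = (73^2)^2 ≡ 299^2 = 89401 ≡ 370 (mod 503)
73^8 = (73^4)^2 ≡ 370^2 = 136900 ≡ 84 (mod 503)
73^16 = (73^8)^2 ≡ 84^2 = 7056 ≡ 14 (mod 503)
73^32 = (73^16)^2 ≡ 14^2 = 196 ≡ 196 (mod 503)
73^54 = 73^32 · 73^16 · 73^4 · 73^2 ≡ 196 · 14 · 370 · 299 ≡ 172 (mod 503).
So s = 172; s⁻¹ ≡ 155 (mod 503).
m = c₂ · s⁻¹ mod 503 = 418 · 155 mod 503 = 406.

406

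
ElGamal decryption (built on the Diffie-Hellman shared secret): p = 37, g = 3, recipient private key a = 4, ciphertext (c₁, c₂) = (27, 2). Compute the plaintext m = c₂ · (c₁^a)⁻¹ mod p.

15

Shared mask s = c₁^a mod p = 27^4 mod 37.
27^1 ≡ 27 (mod 37)
27^2 = (27^1)^2 ≡ 27^2 = 729 ≡ 26 (mod 37)
27^4 = (27^2)^2 ≡ 26^2 = 676 ≡ 10 (mod 37)
So s = 10; s⁻¹ ≡ 26 (mod 37).
m = c₂ · s⁻¹ mod 37 = 2 · 26 mod 37 = 15.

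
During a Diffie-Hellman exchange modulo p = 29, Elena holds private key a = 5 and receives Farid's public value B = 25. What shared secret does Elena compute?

20

Shared key K = 25^5 mod 29.
25^1 ≡ 25 (mod 29)
25^2 = (25^1)^2 ≡ 25^2 = 625 ≡ 16 (mod 29)
25^4 = (25^2)^2 ≡ 16^2 = 256 ≡ 24 (mod 29)
25^5 = 25^4 · 25^1 ≡ 24 · 25 ≡ 20 (mod 29).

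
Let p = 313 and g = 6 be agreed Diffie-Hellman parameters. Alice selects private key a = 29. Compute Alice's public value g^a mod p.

Public value = 6^29 mod 313.
6^1 ≡ 6 (mod 313)
6^2 = (6^1)^2 ≡ 6^2 = 36 ≡ 36 (mod 313)
6^4 = (6^2)^2 ≡ 36^2 = 1296 ≡ 44 (mod 313)
6^8 = (6^4)^2 ≡ 44^2 = 1936 ≡ 58 (mod 313)
6^16 = (6^8)^2 ≡ 58^2 = 3364 ≡ 234 (mod 313)
6^29 = 6^16 · 6^8 · 6^4 · 6^1 ≡ 234 · 58 · 44 · 6 ≡ 97 (mod 313).

97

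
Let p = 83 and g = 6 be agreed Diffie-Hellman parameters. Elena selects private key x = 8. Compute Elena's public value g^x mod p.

Public value = 6^8 mod 83.
6^1 ≡ 6 (mod 83)
6^2 = (6^1)^2 ≡ 6^2 = 36 ≡ 36 (mod 83)
6^4 = (6^2)^2 ≡ 36^2 = 1296 ≡ 51 (mod 83)
6^8 = (6^4)^2 ≡ 51^2 = 2601 ≡ 28 (mod 83)

28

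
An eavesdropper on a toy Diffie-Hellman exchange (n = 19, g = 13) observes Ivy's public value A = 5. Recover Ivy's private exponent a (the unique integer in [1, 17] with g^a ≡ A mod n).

14

Try successive powers of 13 modulo 19:
13^1 ≡ 13
13^2 ≡ 17
13^3 ≡ 12
13^4 ≡ 4
13^5 ≡ 14
13^6 ≡ 11
13^7 ≡ 10
13^8 ≡ 16
13^9 ≡ 18
13^10 ≡ 6
13^11 ≡ 2
13^12 ≡ 7
13^13 ≡ 15
13^14 ≡ 5
Found: a = 14.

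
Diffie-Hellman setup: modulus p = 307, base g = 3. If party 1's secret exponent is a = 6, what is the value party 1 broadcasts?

115

Public value = 3^{6} \pmod{307}.
3^1 ≡ 3 (mod 307)
3^2 = (3^1)^2 ≡ 3^2 = 9 ≡ 9 (mod 307)
3^4 = (3^2)^2 ≡ 9^2 = 81 ≡ 81 (mod 307)
3^6 = 3^4 · 3^2 ≡ 81 · 9 ≡ 115 (mod 307).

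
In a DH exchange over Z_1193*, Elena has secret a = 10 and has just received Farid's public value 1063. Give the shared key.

576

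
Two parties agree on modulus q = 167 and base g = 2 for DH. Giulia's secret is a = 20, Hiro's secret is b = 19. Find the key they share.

Giulia sends A = g^a mod q = 2^20 mod 167.
2^1 ≡ 2 (mod 167)
2^2 = (2^1)^2 ≡ 2^2 = 4 ≡ 4 (mod 167)
2^4 = (2^2)^2 ≡ 4^2 = 16 ≡ 16 (mod 167)
2^8 = (2^4)^2 ≡ 16^2 = 256 ≡ 89 (mod 167)
2^16 = (2^8)^2 ≡ 89^2 = 7921 ≡ 72 (mod 167)
2^20 = 2^16 · 2^4 ≡ 72 · 16 ≡ 150 (mod 167).
So A = 150. Hiro then computes K = A^b mod q = 150^19 mod 167.
150^1 ≡ 150 (mod 167)
150^2 = (150^1)^2 ≡ 150^2 = 22500 ≡ 122 (mod 167)
150^4 = (150^2)^2 ≡ 122^2 = 14884 ≡ 21 (mod 167)
150^8 = (150^4)^2 ≡ 21^2 = 441 ≡ 107 (mod 167)
150^16 = (150^8)^2 ≡ 107^2 = 11449 ≡ 93 (mod 167)
150^19 = 150^16 · 150^2 · 150^1 ≡ 93 · 122 · 150 ≡ 3 (mod 167).

3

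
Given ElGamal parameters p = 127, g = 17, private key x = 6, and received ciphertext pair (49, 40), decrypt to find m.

77

Shared mask s = c₁^x mod p = 49^6 mod 127.
49^1 ≡ 49 (mod 127)
49^2 = (49^1)^2 ≡ 49^2 = 2401 ≡ 115 (mod 127)
49^4 = (49^2)^2 ≡ 115^2 = 13225 ≡ 17 (mod 127)
49^6 = 49^4 · 49^2 ≡ 17 · 115 ≡ 50 (mod 127).
So s = 50; s⁻¹ ≡ 94 (mod 127).
m = c₂ · s⁻¹ mod 127 = 40 · 94 mod 127 = 77.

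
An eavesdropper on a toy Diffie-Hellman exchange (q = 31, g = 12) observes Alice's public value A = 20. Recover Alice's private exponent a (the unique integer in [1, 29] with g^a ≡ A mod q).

2

Try successive powers of 12 modulo 31:
12^1 ≡ 12
12^2 ≡ 20
Found: a = 2.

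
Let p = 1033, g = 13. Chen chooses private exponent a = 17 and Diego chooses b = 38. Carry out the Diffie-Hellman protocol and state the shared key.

937

Diego sends B = g^b mod p = 13^38 mod 1033.
13^1 ≡ 13 (mod 1033)
13^2 = (13^1)^2 ≡ 13^2 = 169 ≡ 169 (mod 1033)
13^4 = (13^2)^2 ≡ 169^2 = 28561 ≡ 670 (mod 1033)
13^8 = (13^4)^2 ≡ 670^2 = 448900 ≡ 578 (mod 1033)
13^16 = (13^8)^2 ≡ 578^2 = 334084 ≡ 425 (mod 1033)
13^32 = (13^16)^2 ≡ 425^2 = 180625 ≡ 883 (mod 1033)
13^38 = 13^32 · 13^4 · 13^2 ≡ 883 · 670 · 169 ≡ 86 (mod 1033).
So B = 86. Chen then computes K = B^a mod p = 86^17 mod 1033.
86^1 ≡ 86 (mod 1033)
86^2 = (86^1)^2 ≡ 86^2 = 7396 ≡ 165 (mod 1033)
86^4 = (86^2)^2 ≡ 165^2 = 27225 ≡ 367 (mod 1033)
86^8 = (86^4)^2 ≡ 367^2 = 134689 ≡ 399 (mod 1033)
86^16 = (86^8)^2 ≡ 399^2 = 159201 ≡ 119 (mod 1033)
86^17 = 86^16 · 86^1 ≡ 119 · 86 ≡ 937 (mod 1033).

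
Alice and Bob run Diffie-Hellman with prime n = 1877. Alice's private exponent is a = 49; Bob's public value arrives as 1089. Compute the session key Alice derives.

1050

Shared key K = 1089^49 mod 1877.
1089^1 ≡ 1089 (mod 1877)
1089^2 = (1089^1)^2 ≡ 1089^2 = 1185921 ≡ 1534 (mod 1877)
1089^4 = (1089^2)^2 ≡ 1534^2 = 2353156 ≡ 1275 (mod 1877)
1089^8 = (1089^4)^2 ≡ 1275^2 = 1625625 ≡ 143 (mod 1877)
1089^16 = (1089^8)^2 ≡ 143^2 = 20449 ≡ 1679 (mod 1877)
1089^32 = (1089^16)^2 ≡ 1679^2 = 2819041 ≡ 1664 (mod 1877)
1089^49 = 1089^32 · 1089^16 · 1089^1 ≡ 1664 · 1679 · 1089 ≡ 1050 (mod 1877).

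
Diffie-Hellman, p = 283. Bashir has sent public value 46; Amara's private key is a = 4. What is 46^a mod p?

113

Shared key K = 46^4 mod 283.
46^1 ≡ 46 (mod 283)
46^2 = (46^1)^2 ≡ 46^2 = 2116 ≡ 135 (mod 283)
46^4 = (46^2)^2 ≡ 135^2 = 18225 ≡ 113 (mod 283)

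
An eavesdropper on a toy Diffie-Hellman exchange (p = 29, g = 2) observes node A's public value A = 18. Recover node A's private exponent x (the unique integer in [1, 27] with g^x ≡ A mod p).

11

Try successive powers of 2 modulo 29:
2^1 ≡ 2
2^2 ≡ 4
2^3 ≡ 8
2^4 ≡ 16
2^5 ≡ 3
2^6 ≡ 6
2^7 ≡ 12
2^8 ≡ 24
2^9 ≡ 19
2^10 ≡ 9
2^11 ≡ 18
Found: x = 11.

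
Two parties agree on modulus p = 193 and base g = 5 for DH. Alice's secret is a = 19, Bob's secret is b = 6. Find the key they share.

Alice sends A = g^a mod p = 5^19 mod 193.
5^1 ≡ 5 (mod 193)
5^2 = (5^1)^2 ≡ 5^2 = 25 ≡ 25 (mod 193)
5^4 = (5^2)^2 ≡ 25^2 = 625 ≡ 46 (mod 193)
5^8 = (5^4)^2 ≡ 46^2 = 2116 ≡ 186 (mod 193)
5^16 = (5^8)^2 ≡ 186^2 = 34596 ≡ 49 (mod 193)
5^19 = 5^16 · 5^2 · 5^1 ≡ 49 · 25 · 5 ≡ 142 (mod 193).
So A = 142. Bob then computes K = A^b mod p = 142^6 mod 193.
142^1 ≡ 142 (mod 193)
142^2 = (142^1)^2 ≡ 142^2 = 20164 ≡ 92 (mod 193)
142^4 = (142^2)^2 ≡ 92^2 = 8464 ≡ 165 (mod 193)
142^6 = 142^4 · 142^2 ≡ 165 · 92 ≡ 126 (mod 193).

126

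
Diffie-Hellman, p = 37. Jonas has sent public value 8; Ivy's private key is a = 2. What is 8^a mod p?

27

Shared key K = 8^2 mod 37.
8^1 ≡ 8 (mod 37)
8^2 = (8^1)^2 ≡ 8^2 = 64 ≡ 27 (mod 37)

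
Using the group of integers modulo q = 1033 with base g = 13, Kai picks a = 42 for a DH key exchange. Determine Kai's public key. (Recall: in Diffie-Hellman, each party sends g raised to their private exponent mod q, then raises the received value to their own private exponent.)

Public value = 13^42 mod 1033.
13^1 ≡ 13 (mod 1033)
13^2 = (13^1)^2 ≡ 13^2 = 169 ≡ 169 (mod 1033)
13^4 = (13^2)^2 ≡ 169^2 = 28561 ≡ 670 (mod 1033)
13^8 = (13^4)^2 ≡ 670^2 = 448900 ≡ 578 (mod 1033)
13^16 = (13^8)^2 ≡ 578^2 = 334084 ≡ 425 (mod 1033)
13^32 = (13^16)^2 ≡ 425^2 = 180625 ≡ 883 (mod 1033)
13^42 = 13^32 · 13^8 · 13^2 ≡ 883 · 578 · 169 ≡ 805 (mod 1033).

805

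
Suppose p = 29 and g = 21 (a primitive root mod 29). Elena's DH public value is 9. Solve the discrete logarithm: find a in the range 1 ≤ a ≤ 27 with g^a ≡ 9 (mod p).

22

Try successive powers of 21 modulo 29:
21^1 ≡ 21
21^2 ≡ 6
21^3 ≡ 10
21^4 ≡ 7
21^5 ≡ 2
21^6 ≡ 13
21^7 ≡ 12
21^8 ≡ 20
21^9 ≡ 14
21^10 ≡ 4
21^11 ≡ 26
21^12 ≡ 24
21^13 ≡ 11
21^14 ≡ 28
21^15 ≡ 8
21^16 ≡ 23
21^17 ≡ 19
21^18 ≡ 22
21^19 ≡ 27
21^20 ≡ 16
21^21 ≡ 17
21^22 ≡ 9
Found: a = 22.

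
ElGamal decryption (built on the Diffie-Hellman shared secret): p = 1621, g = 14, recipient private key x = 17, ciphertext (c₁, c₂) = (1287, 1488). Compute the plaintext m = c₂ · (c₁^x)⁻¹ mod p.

921

Shared mask s = c₁^x mod p = 1287^17 mod 1621.
1287^1 ≡ 1287 (mod 1621)
1287^2 = (1287^1)^2 ≡ 1287^2 = 1656369 ≡ 1328 (mod 1621)
1287^4 = (1287^2)^2 ≡ 1328^2 = 1763584 ≡ 1557 (mod 1621)
1287^8 = (1287^4)^2 ≡ 1557^2 = 2424249 ≡ 854 (mod 1621)
1287^16 = (1287^8)^2 ≡ 854^2 = 729316 ≡ 1487 (mod 1621)
1287^17 = 1287^16 · 1287^1 ≡ 1487 · 1287 ≡ 989 (mod 1621).
So s = 989; s⁻¹ ≡ 1285 (mod 1621).
m = c₂ · s⁻¹ mod 1621 = 1488 · 1285 mod 1621 = 921.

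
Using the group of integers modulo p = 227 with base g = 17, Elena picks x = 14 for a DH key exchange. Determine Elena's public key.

Public value = 17^14 mod 227.
17^1 ≡ 17 (mod 227)
17^2 = (17^1)^2 ≡ 17^2 = 289 ≡ 62 (mod 227)
17^4 = (17^2)^2 ≡ 62^2 = 3844 ≡ 212 (mod 227)
17^8 = (17^4)^2 ≡ 212^2 = 44944 ≡ 225 (mod 227)
17^14 = 17^8 · 17^4 · 17^2 ≡ 225 · 212 · 62 ≡ 44 (mod 227).

44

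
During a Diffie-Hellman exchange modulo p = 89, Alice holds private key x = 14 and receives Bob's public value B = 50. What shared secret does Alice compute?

Shared key K = 50^14 mod 89.
50^1 ≡ 50 (mod 89)
50^2 = (50^1)^2 ≡ 50^2 = 2500 ≡ 8 (mod 89)
50^4 = (50^2)^2 ≡ 8^2 = 64 ≡ 64 (mod 89)
50^8 = (50^4)^2 ≡ 64^2 = 4096 ≡ 2 (mod 89)
50^14 = 50^8 · 50^4 · 50^2 ≡ 2 · 64 · 8 ≡ 45 (mod 89).

45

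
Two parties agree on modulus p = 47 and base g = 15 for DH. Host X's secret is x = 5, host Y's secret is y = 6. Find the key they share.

7

Host Y sends B = g^y mod p = 15^6 mod 47.
15^1 ≡ 15 (mod 47)
15^2 = (15^1)^2 ≡ 15^2 = 225 ≡ 37 (mod 47)
15^4 = (15^2)^2 ≡ 37^2 = 1369 ≡ 6 (mod 47)
15^6 = 15^4 · 15^2 ≡ 6 · 37 ≡ 34 (mod 47).
So B = 34. Host X then computes K = B^x mod p = 34^5 mod 47.
34^1 ≡ 34 (mod 47)
34^2 = (34^1)^2 ≡ 34^2 = 1156 ≡ 28 (mod 47)
34^4 = (34^2)^2 ≡ 28^2 = 784 ≡ 32 (mod 47)
34^5 = 34^4 · 34^1 ≡ 32 · 34 ≡ 7 (mod 47).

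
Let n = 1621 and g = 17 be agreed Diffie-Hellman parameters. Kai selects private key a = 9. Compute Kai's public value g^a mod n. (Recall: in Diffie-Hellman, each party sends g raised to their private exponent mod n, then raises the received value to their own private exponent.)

183

Public value = 17^9 mod 1621.
17^1 ≡ 17 (mod 1621)
17^2 = (17^1)^2 ≡ 17^2 = 289 ≡ 289 (mod 1621)
17^4 = (17^2)^2 ≡ 289^2 = 83521 ≡ 850 (mod 1621)
17^8 = (17^4)^2 ≡ 850^2 = 722500 ≡ 1155 (mod 1621)
17^9 = 17^8 · 17^1 ≡ 1155 · 17 ≡ 183 (mod 1621).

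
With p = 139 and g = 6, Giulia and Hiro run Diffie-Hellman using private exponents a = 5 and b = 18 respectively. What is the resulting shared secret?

112

Hiro sends B = g^b mod p = 6^18 mod 139.
6^1 ≡ 6 (mod 139)
6^2 = (6^1)^2 ≡ 6^2 = 36 ≡ 36 (mod 139)
6^4 = (6^2)^2 ≡ 36^2 = 1296 ≡ 45 (mod 139)
6^8 = (6^4)^2 ≡ 45^2 = 2025 ≡ 79 (mod 139)
6^16 = (6^8)^2 ≡ 79^2 = 6241 ≡ 125 (mod 139)
6^18 = 6^16 · 6^2 ≡ 125 · 36 ≡ 52 (mod 139).
So B = 52. Giulia then computes K = B^a mod p = 52^5 mod 139.
52^1 ≡ 52 (mod 139)
52^2 = (52^1)^2 ≡ 52^2 = 2704 ≡ 63 (mod 139)
52^4 = (52^2)^2 ≡ 63^2 = 3969 ≡ 77 (mod 139)
52^5 = 52^4 · 52^1 ≡ 77 · 52 ≡ 112 (mod 139).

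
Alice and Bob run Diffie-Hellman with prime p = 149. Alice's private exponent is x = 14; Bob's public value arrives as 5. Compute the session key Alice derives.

Shared key K = 5^14 mod 149.
5^1 ≡ 5 (mod 149)
5^2 = (5^1)^2 ≡ 5^2 = 25 ≡ 25 (mod 149)
5^4 = (5^2)^2 ≡ 25^2 = 625 ≡ 29 (mod 149)
5^8 = (5^4)^2 ≡ 29^2 = 841 ≡ 96 (mod 149)
5^14 = 5^8 · 5^4 · 5^2 ≡ 96 · 29 · 25 ≡ 17 (mod 149).

17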